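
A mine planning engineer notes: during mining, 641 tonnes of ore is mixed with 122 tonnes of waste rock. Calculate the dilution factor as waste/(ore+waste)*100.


15.9895%

Total material = ore + waste
= 641 + 122 = 763 tonnes
Dilution = waste / total * 100
= 122 / 763 * 100
= 0.1598951507 * 100
= 15.9895%


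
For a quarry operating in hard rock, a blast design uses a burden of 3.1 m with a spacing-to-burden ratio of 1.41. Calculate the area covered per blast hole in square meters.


First, find the spacing:
Spacing = burden * ratio = 3.1 * 1.41
= 4.371 m
Then, calculate the area:
Area = burden * spacing = 3.1 * 4.371
= 13.5501 m^2

13.5501 m^2


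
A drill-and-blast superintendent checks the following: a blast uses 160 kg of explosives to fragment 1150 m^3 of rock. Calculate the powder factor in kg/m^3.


Powder factor = explosive mass / rock volume
= 160 / 1150
= 0.1391 kg/m^3

0.1391 kg/m^3


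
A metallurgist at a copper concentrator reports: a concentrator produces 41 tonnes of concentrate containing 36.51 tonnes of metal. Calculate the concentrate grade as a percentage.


89.0488%

Grade = (metal in concentrate / concentrate mass) * 100
= (36.51 / 41) * 100
= 0.8904878049 * 100
= 89.0488%


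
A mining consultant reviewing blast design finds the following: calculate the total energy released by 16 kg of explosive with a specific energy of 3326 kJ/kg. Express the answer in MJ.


Energy = mass * specific_energy / 1000
= 16 * 3326 / 1000
= 53216 / 1000
= 53.216 MJ

53.216 MJ


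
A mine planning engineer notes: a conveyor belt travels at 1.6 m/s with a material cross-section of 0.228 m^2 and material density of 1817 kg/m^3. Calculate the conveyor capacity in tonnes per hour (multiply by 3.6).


2386.2298 t/h

Volumetric flow = speed * area
= 1.6 * 0.228 = 0.3648 m^3/s
Mass flow = volumetric * density
= 0.3648 * 1817 = 662.8416 kg/s
Convert to t/h: multiply by 3.6
Capacity = 662.8416 * 3.6
= 2386.2298 t/h


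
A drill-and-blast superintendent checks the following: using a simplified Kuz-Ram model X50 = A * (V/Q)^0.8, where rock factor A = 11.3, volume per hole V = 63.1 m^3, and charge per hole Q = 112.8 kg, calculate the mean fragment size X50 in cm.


Compute V/Q:
V/Q = 63.1 / 112.8 = 0.5593971631
Raise to the power 0.8:
(V/Q)^0.8 = 0.5593971631^0.8 = 0.6283132346
Multiply by A:
X50 = 11.3 * 0.6283132346
= 7.0999 cm

7.0999 cm


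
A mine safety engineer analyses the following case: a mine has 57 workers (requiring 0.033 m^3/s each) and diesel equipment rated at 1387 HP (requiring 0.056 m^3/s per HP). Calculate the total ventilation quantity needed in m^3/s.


79.553 m^3/s

Airflow for workers:
Q_people = 57 * 0.033 = 1.881 m^3/s
Airflow for diesel equipment:
Q_diesel = 1387 * 0.056 = 77.672 m^3/s
Total ventilation:
Q_total = 1.881 + 77.672
= 79.553 m^3/s


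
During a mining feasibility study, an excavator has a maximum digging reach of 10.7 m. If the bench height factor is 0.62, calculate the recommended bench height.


Bench height = reach * factor
= 10.7 * 0.62
= 6.634 m

6.634 m


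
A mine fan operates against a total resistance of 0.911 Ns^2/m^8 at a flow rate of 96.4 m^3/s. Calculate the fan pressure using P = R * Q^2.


8465.8866 Pa

Compute Q^2:
Q^2 = 96.4^2 = 9292.96
Compute pressure:
P = R * Q^2 = 0.911 * 9292.96
= 8465.8866 Pa


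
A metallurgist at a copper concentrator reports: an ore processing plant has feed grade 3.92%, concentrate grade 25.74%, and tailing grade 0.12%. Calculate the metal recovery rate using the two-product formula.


97.3928%

Using the two-product formula:
R = 100 * c * (f - t) / (f * (c - t))
Numerator = 100 * 25.74 * (3.92 - 0.12)
= 100 * 25.74 * 3.8
= 9781.2
Denominator = 3.92 * (25.74 - 0.12)
= 3.92 * 25.62
= 100.4304
R = 9781.2 / 100.4304
= 97.3928%


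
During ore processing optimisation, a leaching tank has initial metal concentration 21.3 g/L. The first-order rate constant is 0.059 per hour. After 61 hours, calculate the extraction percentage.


97.2649%

Compute the exponent:
-k * t = -0.059 * 61 = -3.599
Remaining concentration:
C = 21.3 * exp(-3.599)
= 21.3 * 0.02735105984
= 0.5825775745 g/L
Extracted = 21.3 - 0.5825775745 = 20.71742243 g/L
Extraction % = 20.71742243 / 21.3 * 100
= 97.2649%


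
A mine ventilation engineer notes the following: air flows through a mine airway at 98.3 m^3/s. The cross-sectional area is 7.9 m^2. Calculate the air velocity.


Velocity = flow rate / cross-sectional area
= 98.3 / 7.9
= 12.443 m/s

12.443 m/s


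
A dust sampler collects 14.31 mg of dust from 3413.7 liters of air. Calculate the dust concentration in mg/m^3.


Convert liters to m^3: 1 m^3 = 1000 L
Concentration = mass / volume * 1000
= 14.31 / 3413.7 * 1000
= 0.004191932507 * 1000
= 4.1919 mg/m^3

4.1919 mg/m^3


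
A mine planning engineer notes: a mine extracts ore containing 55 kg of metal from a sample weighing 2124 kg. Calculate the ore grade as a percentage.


2.5895%

Ore grade = (metal mass / ore mass) * 100
= (55 / 2124) * 100
= 0.02589453861 * 100
= 2.5895%


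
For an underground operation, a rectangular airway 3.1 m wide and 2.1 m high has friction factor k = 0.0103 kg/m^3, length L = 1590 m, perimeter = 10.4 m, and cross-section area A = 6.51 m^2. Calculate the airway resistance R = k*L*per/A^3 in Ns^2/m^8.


Compute the numerator:
k * L * per = 0.0103 * 1590 * 10.4
= 170.3208
Compute the denominator:
A^3 = 6.51^3 = 275.894451
Resistance:
R = 170.3208 / 275.894451
= 0.6173 Ns^2/m^8

0.6173 Ns^2/m^8


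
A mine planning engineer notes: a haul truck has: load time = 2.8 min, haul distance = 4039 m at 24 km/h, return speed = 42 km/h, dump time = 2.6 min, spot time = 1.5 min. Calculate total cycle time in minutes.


22.7675 min

Convert haul speed to m/min: 24 * 1000/60 = 400 m/min
Haul time = 4039 / 400 = 10.0975 min
Convert return speed to m/min: 42 * 1000/60 = 700 m/min
Return time = 4039 / 700 = 5.77 min
Total cycle time:
= 2.8 + 10.0975 + 2.6 + 5.77 + 1.5
= 22.7675 min


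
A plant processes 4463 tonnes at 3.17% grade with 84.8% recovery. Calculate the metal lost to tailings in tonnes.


Total metal in feed:
= 4463 * 3.17 / 100 = 141.4771 tonnes
Metal recovered:
= 141.4771 * 84.8 / 100 = 119.9725808 tonnes
Metal lost to tailings:
= 141.4771 - 119.9725808
= 21.5045 tonnes

21.5045 tonnes


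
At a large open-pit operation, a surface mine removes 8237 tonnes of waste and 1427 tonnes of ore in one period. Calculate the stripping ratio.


5.7722

Stripping ratio = waste tonnage / ore tonnage
= 8237 / 1427
= 5.7722


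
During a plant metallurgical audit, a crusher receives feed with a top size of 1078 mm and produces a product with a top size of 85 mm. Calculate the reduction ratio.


12.6824

Reduction ratio = feed size / product size
= 1078 / 85
= 12.6824


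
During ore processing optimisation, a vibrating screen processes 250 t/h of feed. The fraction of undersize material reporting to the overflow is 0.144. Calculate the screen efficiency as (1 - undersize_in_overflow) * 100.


Screen efficiency = (1 - fraction of undersize in overflow) * 100
= (1 - 0.144) * 100
= 0.856 * 100
= 85.6%

85.6%


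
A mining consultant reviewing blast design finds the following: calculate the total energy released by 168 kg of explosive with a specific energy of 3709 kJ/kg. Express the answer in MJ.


Energy = mass * specific_energy / 1000
= 168 * 3709 / 1000
= 623112 / 1000
= 623.112 MJ

623.112 MJ


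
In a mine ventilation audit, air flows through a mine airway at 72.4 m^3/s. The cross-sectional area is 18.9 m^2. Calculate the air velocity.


Velocity = flow rate / cross-sectional area
= 72.4 / 18.9
= 3.8307 m/s

3.8307 m/s


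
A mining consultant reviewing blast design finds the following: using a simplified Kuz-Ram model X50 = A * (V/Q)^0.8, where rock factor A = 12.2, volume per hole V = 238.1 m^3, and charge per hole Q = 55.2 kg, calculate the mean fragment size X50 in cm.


39.284 cm

Compute V/Q:
V/Q = 238.1 / 55.2 = 4.313405797
Raise to the power 0.8:
(V/Q)^0.8 = 4.313405797^0.8 = 3.220002836
Multiply by A:
X50 = 12.2 * 3.220002836
= 39.284 cm


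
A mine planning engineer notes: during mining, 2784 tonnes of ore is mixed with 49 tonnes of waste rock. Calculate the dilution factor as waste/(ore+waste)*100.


1.7296%

Total material = ore + waste
= 2784 + 49 = 2833 tonnes
Dilution = waste / total * 100
= 49 / 2833 * 100
= 0.01729615249 * 100
= 1.7296%


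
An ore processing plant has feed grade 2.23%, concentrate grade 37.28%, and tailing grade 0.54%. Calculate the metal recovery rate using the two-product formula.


76.8986%

Using the two-product formula:
R = 100 * c * (f - t) / (f * (c - t))
Numerator = 100 * 37.28 * (2.23 - 0.54)
= 100 * 37.28 * 1.69
= 6300.32
Denominator = 2.23 * (37.28 - 0.54)
= 2.23 * 36.74
= 81.9302
R = 6300.32 / 81.9302
= 76.8986%


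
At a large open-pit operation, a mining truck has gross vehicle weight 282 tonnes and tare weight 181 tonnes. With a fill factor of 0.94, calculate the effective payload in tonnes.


Maximum payload = gross - tare
= 282 - 181 = 101 tonnes
Effective payload = max payload * fill factor
= 101 * 0.94
= 94.94 tonnes

94.94 tonnes


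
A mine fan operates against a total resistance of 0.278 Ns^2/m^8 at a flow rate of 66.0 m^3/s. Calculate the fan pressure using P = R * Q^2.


Compute Q^2:
Q^2 = 66.0^2 = 4356.0
Compute pressure:
P = R * Q^2 = 0.278 * 4356.0
= 1210.968 Pa

1210.968 Pa


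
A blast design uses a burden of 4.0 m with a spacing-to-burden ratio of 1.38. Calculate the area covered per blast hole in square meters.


22.08 m^2

First, find the spacing:
Spacing = burden * ratio = 4.0 * 1.38
= 5.52 m
Then, calculate the area:
Area = burden * spacing = 4.0 * 5.52
= 22.08 m^2


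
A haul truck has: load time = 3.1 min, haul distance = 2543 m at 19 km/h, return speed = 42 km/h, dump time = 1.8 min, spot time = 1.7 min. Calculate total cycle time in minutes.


18.2634 min

Convert haul speed to m/min: 19 * 1000/60 = 316.6666667 m/min
Haul time = 2543 / 316.6666667 = 8.030526316 min
Convert return speed to m/min: 42 * 1000/60 = 700 m/min
Return time = 2543 / 700 = 3.632857143 min
Total cycle time:
= 3.1 + 8.030526316 + 1.8 + 3.632857143 + 1.7
= 18.2634 min


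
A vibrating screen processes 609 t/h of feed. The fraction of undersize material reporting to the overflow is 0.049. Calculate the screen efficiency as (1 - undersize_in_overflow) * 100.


95.1%

Screen efficiency = (1 - fraction of undersize in overflow) * 100
= (1 - 0.049) * 100
= 0.951 * 100
= 95.1%


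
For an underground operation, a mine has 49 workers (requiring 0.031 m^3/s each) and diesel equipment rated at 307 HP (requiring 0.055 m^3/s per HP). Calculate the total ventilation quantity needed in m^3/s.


18.404 m^3/s

Airflow for workers:
Q_people = 49 * 0.031 = 1.519 m^3/s
Airflow for diesel equipment:
Q_diesel = 307 * 0.055 = 16.885 m^3/s
Total ventilation:
Q_total = 1.519 + 16.885
= 18.404 m^3/s


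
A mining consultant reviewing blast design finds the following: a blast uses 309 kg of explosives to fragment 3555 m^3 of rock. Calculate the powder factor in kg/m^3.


Powder factor = explosive mass / rock volume
= 309 / 3555
= 0.0869 kg/m^3

0.0869 kg/m^3


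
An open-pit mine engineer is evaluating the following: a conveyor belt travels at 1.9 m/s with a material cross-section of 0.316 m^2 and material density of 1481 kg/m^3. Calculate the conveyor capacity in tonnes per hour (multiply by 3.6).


3201.0926 t/h

Volumetric flow = speed * area
= 1.9 * 0.316 = 0.6004 m^3/s
Mass flow = volumetric * density
= 0.6004 * 1481 = 889.1924 kg/s
Convert to t/h: multiply by 3.6
Capacity = 889.1924 * 3.6
= 3201.0926 t/h


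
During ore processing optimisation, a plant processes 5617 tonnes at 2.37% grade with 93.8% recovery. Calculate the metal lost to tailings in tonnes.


8.2536 tonnes

Total metal in feed:
= 5617 * 2.37 / 100 = 133.1229 tonnes
Metal recovered:
= 133.1229 * 93.8 / 100 = 124.8692802 tonnes
Metal lost to tailings:
= 133.1229 - 124.8692802
= 8.2536 tonnes


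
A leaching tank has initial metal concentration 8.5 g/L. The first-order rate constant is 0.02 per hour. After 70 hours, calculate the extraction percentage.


Compute the exponent:
-k * t = -0.02 * 70 = -1.4
Remaining concentration:
C = 8.5 * exp(-1.4)
= 8.5 * 0.2465969639
= 2.096074194 g/L
Extracted = 8.5 - 2.096074194 = 6.403925806 g/L
Extraction % = 6.403925806 / 8.5 * 100
= 75.3403%

75.3403%


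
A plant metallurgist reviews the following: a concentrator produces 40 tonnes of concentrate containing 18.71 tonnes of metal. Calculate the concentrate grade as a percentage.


46.775%

Grade = (metal in concentrate / concentrate mass) * 100
= (18.71 / 40) * 100
= 0.46775 * 100
= 46.775%


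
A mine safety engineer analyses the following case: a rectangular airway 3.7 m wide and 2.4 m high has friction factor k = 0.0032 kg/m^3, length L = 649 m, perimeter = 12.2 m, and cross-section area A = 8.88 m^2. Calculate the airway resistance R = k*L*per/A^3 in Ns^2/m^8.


0.0362 Ns^2/m^8

Compute the numerator:
k * L * per = 0.0032 * 649 * 12.2
= 25.33696
Compute the denominator:
A^3 = 8.88^3 = 700.227072
Resistance:
R = 25.33696 / 700.227072
= 0.0362 Ns^2/m^8


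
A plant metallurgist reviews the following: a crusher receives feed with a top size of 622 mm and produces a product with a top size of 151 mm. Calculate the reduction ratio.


4.1192

Reduction ratio = feed size / product size
= 622 / 151
= 4.1192


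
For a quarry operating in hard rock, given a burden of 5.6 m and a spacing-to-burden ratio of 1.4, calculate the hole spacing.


Spacing = burden * ratio
= 5.6 * 1.4
= 7.84 m

7.84 m


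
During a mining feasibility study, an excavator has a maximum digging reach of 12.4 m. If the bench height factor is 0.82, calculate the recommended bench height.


10.168 m

Bench height = reach * factor
= 12.4 * 0.82
= 10.168 m


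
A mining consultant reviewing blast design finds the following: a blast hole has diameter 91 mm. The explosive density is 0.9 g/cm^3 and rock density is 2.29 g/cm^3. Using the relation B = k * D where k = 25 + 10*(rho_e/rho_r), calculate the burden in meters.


2.6326 m

First, compute k:
rho_e / rho_r = 0.9 / 2.29 = 0.3930131004
k = 25 + 10 * 0.3930131004 = 28.930131
Then, compute burden:
B = k * D / 1000 = 28.930131 * 91 / 1000
= 2632.641921 / 1000
= 2.6326 m


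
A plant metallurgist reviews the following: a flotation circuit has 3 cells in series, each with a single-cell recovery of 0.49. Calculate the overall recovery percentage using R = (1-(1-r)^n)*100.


86.7349%

Complement of single-cell recovery:
1 - r = 1 - 0.49 = 0.51
Raise to power n:
(1 - r)^3 = 0.51^3 = 0.132651
Overall recovery:
R = (1 - 0.132651) * 100
= 86.7349%


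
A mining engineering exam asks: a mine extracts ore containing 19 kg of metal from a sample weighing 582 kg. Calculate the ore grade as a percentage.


3.2646%

Ore grade = (metal mass / ore mass) * 100
= (19 / 582) * 100
= 0.03264604811 * 100
= 3.2646%


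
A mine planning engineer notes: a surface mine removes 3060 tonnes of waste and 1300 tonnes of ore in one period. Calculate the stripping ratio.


2.3538

Stripping ratio = waste tonnage / ore tonnage
= 3060 / 1300
= 2.3538


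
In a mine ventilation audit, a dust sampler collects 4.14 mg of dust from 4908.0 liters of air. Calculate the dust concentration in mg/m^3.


0.8435 mg/m^3

Convert liters to m^3: 1 m^3 = 1000 L
Concentration = mass / volume * 1000
= 4.14 / 4908.0 * 1000
= 0.0008435207824 * 1000
= 0.8435 mg/m^3


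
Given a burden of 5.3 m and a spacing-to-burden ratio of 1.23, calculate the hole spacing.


Spacing = burden * ratio
= 5.3 * 1.23
= 6.519 m

6.519 m


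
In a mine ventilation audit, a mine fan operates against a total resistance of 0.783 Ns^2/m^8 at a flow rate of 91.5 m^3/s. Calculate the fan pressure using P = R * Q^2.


Compute Q^2:
Q^2 = 91.5^2 = 8372.25
Compute pressure:
P = R * Q^2 = 0.783 * 8372.25
= 6555.4718 Pa

6555.4718 Pa


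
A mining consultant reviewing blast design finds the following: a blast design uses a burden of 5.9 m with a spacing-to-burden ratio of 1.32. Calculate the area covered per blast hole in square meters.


45.9492 m^2

First, find the spacing:
Spacing = burden * ratio = 5.9 * 1.32
= 7.788 m
Then, calculate the area:
Area = burden * spacing = 5.9 * 7.788
= 45.9492 m^2


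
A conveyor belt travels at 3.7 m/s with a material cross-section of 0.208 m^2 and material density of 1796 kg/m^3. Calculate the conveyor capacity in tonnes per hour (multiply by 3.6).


Volumetric flow = speed * area
= 3.7 * 0.208 = 0.7696 m^3/s
Mass flow = volumetric * density
= 0.7696 * 1796 = 1382.2016 kg/s
Convert to t/h: multiply by 3.6
Capacity = 1382.2016 * 3.6
= 4975.9258 t/h

4975.9258 t/h


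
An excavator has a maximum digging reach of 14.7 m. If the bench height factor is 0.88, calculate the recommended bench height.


12.936 m

Bench height = reach * factor
= 14.7 * 0.88
= 12.936 m


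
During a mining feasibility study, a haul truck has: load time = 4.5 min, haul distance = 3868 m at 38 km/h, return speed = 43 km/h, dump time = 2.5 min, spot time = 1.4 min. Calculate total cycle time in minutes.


Convert haul speed to m/min: 38 * 1000/60 = 633.3333333 m/min
Haul time = 3868 / 633.3333333 = 6.107368421 min
Convert return speed to m/min: 43 * 1000/60 = 716.6666667 m/min
Return time = 3868 / 716.6666667 = 5.397209302 min
Total cycle time:
= 4.5 + 6.107368421 + 2.5 + 5.397209302 + 1.4
= 19.9046 min

19.9046 min


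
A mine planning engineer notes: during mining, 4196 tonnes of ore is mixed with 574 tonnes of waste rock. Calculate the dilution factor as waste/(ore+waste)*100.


12.0335%

Total material = ore + waste
= 4196 + 574 = 4770 tonnes
Dilution = waste / total * 100
= 574 / 4770 * 100
= 0.1203354298 * 100
= 12.0335%


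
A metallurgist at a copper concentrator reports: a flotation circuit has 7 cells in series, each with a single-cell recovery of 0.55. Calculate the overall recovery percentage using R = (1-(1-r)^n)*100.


99.6263%

Complement of single-cell recovery:
1 - r = 1 - 0.55 = 0.45
Raise to power n:
(1 - r)^7 = 0.45^7 = 0.003736694531
Overall recovery:
R = (1 - 0.003736694531) * 100
= 99.6263%


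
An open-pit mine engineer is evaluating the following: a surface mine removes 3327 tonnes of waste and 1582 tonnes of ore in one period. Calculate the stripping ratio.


Stripping ratio = waste tonnage / ore tonnage
= 3327 / 1582
= 2.103

2.103


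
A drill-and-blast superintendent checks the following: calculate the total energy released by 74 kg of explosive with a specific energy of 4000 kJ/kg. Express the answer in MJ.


Energy = mass * specific_energy / 1000
= 74 * 4000 / 1000
= 296000 / 1000
= 296.0 MJ

296.0 MJ


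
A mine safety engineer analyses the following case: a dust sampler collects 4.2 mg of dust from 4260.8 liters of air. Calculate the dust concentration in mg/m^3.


0.9857 mg/m^3

Convert liters to m^3: 1 m^3 = 1000 L
Concentration = mass / volume * 1000
= 4.2 / 4260.8 * 1000
= 0.0009857303793 * 1000
= 0.9857 mg/m^3


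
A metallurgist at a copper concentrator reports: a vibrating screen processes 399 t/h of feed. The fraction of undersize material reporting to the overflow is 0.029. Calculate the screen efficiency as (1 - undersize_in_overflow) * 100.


97.1%

Screen efficiency = (1 - fraction of undersize in overflow) * 100
= (1 - 0.029) * 100
= 0.971 * 100
= 97.1%


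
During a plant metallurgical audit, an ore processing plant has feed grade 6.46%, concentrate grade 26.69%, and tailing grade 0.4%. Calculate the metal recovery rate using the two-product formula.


95.2353%

Using the two-product formula:
R = 100 * c * (f - t) / (f * (c - t))
Numerator = 100 * 26.69 * (6.46 - 0.4)
= 100 * 26.69 * 6.06
= 16174.14
Denominator = 6.46 * (26.69 - 0.4)
= 6.46 * 26.29
= 169.8334
R = 16174.14 / 169.8334
= 95.2353%


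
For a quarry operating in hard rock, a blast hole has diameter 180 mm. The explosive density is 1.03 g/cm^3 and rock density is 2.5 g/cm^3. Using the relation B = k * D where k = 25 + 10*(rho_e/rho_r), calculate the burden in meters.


First, compute k:
rho_e / rho_r = 1.03 / 2.5 = 0.412
k = 25 + 10 * 0.412 = 29.12
Then, compute burden:
B = k * D / 1000 = 29.12 * 180 / 1000
= 5241.6 / 1000
= 5.2416 m

5.2416 m


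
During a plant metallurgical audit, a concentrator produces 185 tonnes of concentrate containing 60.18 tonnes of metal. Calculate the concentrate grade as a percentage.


Grade = (metal in concentrate / concentrate mass) * 100
= (60.18 / 185) * 100
= 0.3252972973 * 100
= 32.5297%

32.5297%


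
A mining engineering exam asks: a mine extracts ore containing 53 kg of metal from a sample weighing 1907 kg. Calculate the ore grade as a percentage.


2.7792%

Ore grade = (metal mass / ore mass) * 100
= (53 / 1907) * 100
= 0.027792344 * 100
= 2.7792%


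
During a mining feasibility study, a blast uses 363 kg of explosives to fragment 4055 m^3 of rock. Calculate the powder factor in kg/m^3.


0.0895 kg/m^3

Powder factor = explosive mass / rock volume
= 363 / 4055
= 0.0895 kg/m^3


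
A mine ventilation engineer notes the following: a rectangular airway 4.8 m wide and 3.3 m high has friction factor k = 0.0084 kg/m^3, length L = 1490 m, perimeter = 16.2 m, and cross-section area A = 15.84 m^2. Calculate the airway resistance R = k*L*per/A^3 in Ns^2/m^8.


Compute the numerator:
k * L * per = 0.0084 * 1490 * 16.2
= 202.7592
Compute the denominator:
A^3 = 15.84^3 = 3974.344704
Resistance:
R = 202.7592 / 3974.344704
= 0.051 Ns^2/m^8

0.051 Ns^2/m^8


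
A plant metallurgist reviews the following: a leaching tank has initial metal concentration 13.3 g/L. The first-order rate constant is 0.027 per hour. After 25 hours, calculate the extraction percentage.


49.0844%

Compute the exponent:
-k * t = -0.027 * 25 = -0.675
Remaining concentration:
C = 13.3 * exp(-0.675)
= 13.3 * 0.5091564206
= 6.771780394 g/L
Extracted = 13.3 - 6.771780394 = 6.528219606 g/L
Extraction % = 6.528219606 / 13.3 * 100
= 49.0844%


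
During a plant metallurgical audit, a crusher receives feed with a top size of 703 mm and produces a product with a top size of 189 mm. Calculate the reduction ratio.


3.7196

Reduction ratio = feed size / product size
= 703 / 189
= 3.7196


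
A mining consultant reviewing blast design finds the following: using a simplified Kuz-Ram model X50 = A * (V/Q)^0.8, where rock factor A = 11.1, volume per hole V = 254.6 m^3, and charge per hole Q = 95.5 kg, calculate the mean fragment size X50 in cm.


Compute V/Q:
V/Q = 254.6 / 95.5 = 2.665968586
Raise to the power 0.8:
(V/Q)^0.8 = 2.665968586^0.8 = 2.191210106
Multiply by A:
X50 = 11.1 * 2.191210106
= 24.3224 cm

24.3224 cm


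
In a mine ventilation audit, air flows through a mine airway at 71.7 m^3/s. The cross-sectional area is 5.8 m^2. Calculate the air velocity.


12.3621 m/s

Velocity = flow rate / cross-sectional area
= 71.7 / 5.8
= 12.3621 m/s


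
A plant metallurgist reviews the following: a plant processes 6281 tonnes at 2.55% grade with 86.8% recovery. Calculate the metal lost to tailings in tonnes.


Total metal in feed:
= 6281 * 2.55 / 100 = 160.1655 tonnes
Metal recovered:
= 160.1655 * 86.8 / 100 = 139.023654 tonnes
Metal lost to tailings:
= 160.1655 - 139.023654
= 21.1418 tonnes

21.1418 tonnes


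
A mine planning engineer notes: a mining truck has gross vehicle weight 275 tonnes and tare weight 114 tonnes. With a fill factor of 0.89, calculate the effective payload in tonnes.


Maximum payload = gross - tare
= 275 - 114 = 161 tonnes
Effective payload = max payload * fill factor
= 161 * 0.89
= 143.29 tonnes

143.29 tonnes


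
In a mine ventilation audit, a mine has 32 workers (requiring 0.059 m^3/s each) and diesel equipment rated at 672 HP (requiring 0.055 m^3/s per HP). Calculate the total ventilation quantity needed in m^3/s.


Airflow for workers:
Q_people = 32 * 0.059 = 1.888 m^3/s
Airflow for diesel equipment:
Q_diesel = 672 * 0.055 = 36.96 m^3/s
Total ventilation:
Q_total = 1.888 + 36.96
= 38.848 m^3/s

38.848 m^3/s


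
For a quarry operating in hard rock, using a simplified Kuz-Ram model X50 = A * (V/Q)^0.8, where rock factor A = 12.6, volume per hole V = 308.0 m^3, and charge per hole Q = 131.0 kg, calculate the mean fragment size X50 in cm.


Compute V/Q:
V/Q = 308.0 / 131.0 = 2.351145038
Raise to the power 0.8:
(V/Q)^0.8 = 2.351145038^0.8 = 1.981634418
Multiply by A:
X50 = 12.6 * 1.981634418
= 24.9686 cm

24.9686 cm


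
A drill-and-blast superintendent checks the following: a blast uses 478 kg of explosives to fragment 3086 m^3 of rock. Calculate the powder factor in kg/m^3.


Powder factor = explosive mass / rock volume
= 478 / 3086
= 0.1549 kg/m^3

0.1549 kg/m^3


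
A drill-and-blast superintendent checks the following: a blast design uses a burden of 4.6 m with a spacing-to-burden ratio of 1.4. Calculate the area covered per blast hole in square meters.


29.624 m^2

First, find the spacing:
Spacing = burden * ratio = 4.6 * 1.4
= 6.44 m
Then, calculate the area:
Area = burden * spacing = 4.6 * 6.44
= 29.624 m^2


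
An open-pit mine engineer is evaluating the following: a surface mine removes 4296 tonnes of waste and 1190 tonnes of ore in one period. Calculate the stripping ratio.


Stripping ratio = waste tonnage / ore tonnage
= 4296 / 1190
= 3.6101

3.6101


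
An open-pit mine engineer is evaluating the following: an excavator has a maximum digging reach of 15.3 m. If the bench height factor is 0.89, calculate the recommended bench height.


Bench height = reach * factor
= 15.3 * 0.89
= 13.617 m

13.617 m


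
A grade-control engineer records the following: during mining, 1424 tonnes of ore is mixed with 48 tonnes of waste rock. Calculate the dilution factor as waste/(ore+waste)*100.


3.2609%

Total material = ore + waste
= 1424 + 48 = 1472 tonnes
Dilution = waste / total * 100
= 48 / 1472 * 100
= 0.03260869565 * 100
= 3.2609%


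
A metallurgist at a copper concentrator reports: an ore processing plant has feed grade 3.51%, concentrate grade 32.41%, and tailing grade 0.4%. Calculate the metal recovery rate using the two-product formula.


89.7112%

Using the two-product formula:
R = 100 * c * (f - t) / (f * (c - t))
Numerator = 100 * 32.41 * (3.51 - 0.4)
= 100 * 32.41 * 3.11
= 10079.51
Denominator = 3.51 * (32.41 - 0.4)
= 3.51 * 32.01
= 112.3551
R = 10079.51 / 112.3551
= 89.7112%


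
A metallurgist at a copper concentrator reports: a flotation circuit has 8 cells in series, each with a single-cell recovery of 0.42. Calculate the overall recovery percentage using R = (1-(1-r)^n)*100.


98.7194%

Complement of single-cell recovery:
1 - r = 1 - 0.42 = 0.58
Raise to power n:
(1 - r)^8 = 0.58^8 = 0.01280630817
Overall recovery:
R = (1 - 0.01280630817) * 100
= 98.7194%


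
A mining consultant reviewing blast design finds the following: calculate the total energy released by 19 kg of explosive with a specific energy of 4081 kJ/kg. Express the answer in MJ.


77.539 MJ

Energy = mass * specific_energy / 1000
= 19 * 4081 / 1000
= 77539 / 1000
= 77.539 MJ


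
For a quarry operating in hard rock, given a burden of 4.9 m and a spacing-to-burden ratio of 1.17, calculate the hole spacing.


5.733 m

Spacing = burden * ratio
= 4.9 * 1.17
= 5.733 m


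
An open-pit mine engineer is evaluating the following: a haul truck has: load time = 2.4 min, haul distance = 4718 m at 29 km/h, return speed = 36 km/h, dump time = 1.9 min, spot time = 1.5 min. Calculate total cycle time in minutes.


23.4247 min

Convert haul speed to m/min: 29 * 1000/60 = 483.3333333 m/min
Haul time = 4718 / 483.3333333 = 9.76137931 min
Convert return speed to m/min: 36 * 1000/60 = 600 m/min
Return time = 4718 / 600 = 7.863333333 min
Total cycle time:
= 2.4 + 9.76137931 + 1.9 + 7.863333333 + 1.5
= 23.4247 min


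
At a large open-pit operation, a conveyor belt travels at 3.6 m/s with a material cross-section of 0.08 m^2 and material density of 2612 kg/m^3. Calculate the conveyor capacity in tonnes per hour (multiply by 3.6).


Volumetric flow = speed * area
= 3.6 * 0.08 = 0.288 m^3/s
Mass flow = volumetric * density
= 0.288 * 2612 = 752.256 kg/s
Convert to t/h: multiply by 3.6
Capacity = 752.256 * 3.6
= 2708.1216 t/h

2708.1216 t/h


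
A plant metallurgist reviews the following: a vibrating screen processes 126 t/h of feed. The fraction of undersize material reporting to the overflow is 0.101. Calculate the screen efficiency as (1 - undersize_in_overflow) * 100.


Screen efficiency = (1 - fraction of undersize in overflow) * 100
= (1 - 0.101) * 100
= 0.899 * 100
= 89.9%

89.9%


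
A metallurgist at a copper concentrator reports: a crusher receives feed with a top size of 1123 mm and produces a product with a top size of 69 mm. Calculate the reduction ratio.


16.2754

Reduction ratio = feed size / product size
= 1123 / 69
= 16.2754


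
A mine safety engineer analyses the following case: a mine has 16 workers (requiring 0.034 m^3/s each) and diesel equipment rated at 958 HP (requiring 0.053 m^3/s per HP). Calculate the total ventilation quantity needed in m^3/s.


Airflow for workers:
Q_people = 16 * 0.034 = 0.544 m^3/s
Airflow for diesel equipment:
Q_diesel = 958 * 0.053 = 50.774 m^3/s
Total ventilation:
Q_total = 0.544 + 50.774
= 51.318 m^3/s

51.318 m^3/s


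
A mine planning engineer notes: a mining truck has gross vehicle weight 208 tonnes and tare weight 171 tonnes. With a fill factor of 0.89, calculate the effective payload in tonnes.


32.93 tonnes

Maximum payload = gross - tare
= 208 - 171 = 37 tonnes
Effective payload = max payload * fill factor
= 37 * 0.89
= 32.93 tonnes


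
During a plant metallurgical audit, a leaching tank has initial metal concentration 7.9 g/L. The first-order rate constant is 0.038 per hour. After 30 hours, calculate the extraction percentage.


68.0181%

Compute the exponent:
-k * t = -0.038 * 30 = -1.14
Remaining concentration:
C = 7.9 * exp(-1.14)
= 7.9 * 0.3198190218
= 2.526570272 g/L
Extracted = 7.9 - 2.526570272 = 5.373429728 g/L
Extraction % = 5.373429728 / 7.9 * 100
= 68.0181%


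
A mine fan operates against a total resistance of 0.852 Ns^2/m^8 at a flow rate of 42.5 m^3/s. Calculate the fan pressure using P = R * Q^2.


Compute Q^2:
Q^2 = 42.5^2 = 1806.25
Compute pressure:
P = R * Q^2 = 0.852 * 1806.25
= 1538.925 Pa

1538.925 Pa


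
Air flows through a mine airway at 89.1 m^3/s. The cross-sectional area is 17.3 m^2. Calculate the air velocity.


5.1503 m/s

Velocity = flow rate / cross-sectional area
= 89.1 / 17.3
= 5.1503 m/s


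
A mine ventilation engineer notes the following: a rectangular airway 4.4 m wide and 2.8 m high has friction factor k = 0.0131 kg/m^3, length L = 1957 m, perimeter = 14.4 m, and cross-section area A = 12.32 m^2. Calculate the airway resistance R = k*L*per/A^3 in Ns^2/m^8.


0.1974 Ns^2/m^8

Compute the numerator:
k * L * per = 0.0131 * 1957 * 14.4
= 369.16848
Compute the denominator:
A^3 = 12.32^3 = 1869.959168
Resistance:
R = 369.16848 / 1869.959168
= 0.1974 Ns^2/m^8


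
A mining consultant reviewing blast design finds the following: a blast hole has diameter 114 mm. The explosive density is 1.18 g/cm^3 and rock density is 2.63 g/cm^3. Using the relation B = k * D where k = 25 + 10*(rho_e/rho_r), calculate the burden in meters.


First, compute k:
rho_e / rho_r = 1.18 / 2.63 = 0.4486692015
k = 25 + 10 * 0.4486692015 = 29.48669202
Then, compute burden:
B = k * D / 1000 = 29.48669202 * 114 / 1000
= 3361.48289 / 1000
= 3.3615 m

3.3615 m


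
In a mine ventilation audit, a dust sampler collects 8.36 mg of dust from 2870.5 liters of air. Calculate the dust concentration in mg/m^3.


2.9124 mg/m^3

Convert liters to m^3: 1 m^3 = 1000 L
Concentration = mass / volume * 1000
= 8.36 / 2870.5 * 1000
= 0.002912384602 * 1000
= 2.9124 mg/m^3


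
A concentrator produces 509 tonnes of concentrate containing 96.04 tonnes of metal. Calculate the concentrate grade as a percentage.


Grade = (metal in concentrate / concentrate mass) * 100
= (96.04 / 509) * 100
= 0.1886836935 * 100
= 18.8684%

18.8684%


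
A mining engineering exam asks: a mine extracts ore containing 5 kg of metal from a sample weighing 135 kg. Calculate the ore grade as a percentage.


Ore grade = (metal mass / ore mass) * 100
= (5 / 135) * 100
= 0.03703703704 * 100
= 3.7037%

3.7037%


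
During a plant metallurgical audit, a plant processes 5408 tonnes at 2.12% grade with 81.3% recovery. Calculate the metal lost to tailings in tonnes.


Total metal in feed:
= 5408 * 2.12 / 100 = 114.6496 tonnes
Metal recovered:
= 114.6496 * 81.3 / 100 = 93.2101248 tonnes
Metal lost to tailings:
= 114.6496 - 93.2101248
= 21.4395 tonnes

21.4395 tonnes


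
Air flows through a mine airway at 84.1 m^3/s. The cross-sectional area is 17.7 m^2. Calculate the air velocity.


Velocity = flow rate / cross-sectional area
= 84.1 / 17.7
= 4.7514 m/s

4.7514 m/s


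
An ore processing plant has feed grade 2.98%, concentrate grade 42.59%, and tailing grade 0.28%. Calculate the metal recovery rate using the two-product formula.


Using the two-product formula:
R = 100 * c * (f - t) / (f * (c - t))
Numerator = 100 * 42.59 * (2.98 - 0.28)
= 100 * 42.59 * 2.7
= 11499.3
Denominator = 2.98 * (42.59 - 0.28)
= 2.98 * 42.31
= 126.0838
R = 11499.3 / 126.0838
= 91.2036%

91.2036%


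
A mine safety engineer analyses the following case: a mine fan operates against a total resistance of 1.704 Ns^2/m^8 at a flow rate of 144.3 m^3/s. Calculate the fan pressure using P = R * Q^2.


Compute Q^2:
Q^2 = 144.3^2 = 20822.49
Compute pressure:
P = R * Q^2 = 1.704 * 20822.49
= 35481.523 Pa

35481.523 Pa


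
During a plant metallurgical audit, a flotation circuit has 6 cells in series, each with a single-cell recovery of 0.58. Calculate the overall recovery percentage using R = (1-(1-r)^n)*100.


99.4511%

Complement of single-cell recovery:
1 - r = 1 - 0.58 = 0.42
Raise to power n:
(1 - r)^6 = 0.42^6 = 0.005489031744
Overall recovery:
R = (1 - 0.005489031744) * 100
= 99.4511%


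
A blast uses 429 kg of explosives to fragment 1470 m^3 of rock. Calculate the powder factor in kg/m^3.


0.2918 kg/m^3

Powder factor = explosive mass / rock volume
= 429 / 1470
= 0.2918 kg/m^3


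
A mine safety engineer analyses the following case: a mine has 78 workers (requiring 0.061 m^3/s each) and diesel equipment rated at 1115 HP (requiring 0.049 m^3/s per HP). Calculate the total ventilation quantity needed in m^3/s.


Airflow for workers:
Q_people = 78 * 0.061 = 4.758 m^3/s
Airflow for diesel equipment:
Q_diesel = 1115 * 0.049 = 54.635 m^3/s
Total ventilation:
Q_total = 4.758 + 54.635
= 59.393 m^3/s

59.393 m^3/s


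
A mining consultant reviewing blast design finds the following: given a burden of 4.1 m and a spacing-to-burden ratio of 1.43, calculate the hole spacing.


Spacing = burden * ratio
= 4.1 * 1.43
= 5.863 m

5.863 m


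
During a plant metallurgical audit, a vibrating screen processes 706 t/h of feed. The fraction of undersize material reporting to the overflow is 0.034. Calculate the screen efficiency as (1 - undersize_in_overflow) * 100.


Screen efficiency = (1 - fraction of undersize in overflow) * 100
= (1 - 0.034) * 100
= 0.966 * 100
= 96.6%

96.6%


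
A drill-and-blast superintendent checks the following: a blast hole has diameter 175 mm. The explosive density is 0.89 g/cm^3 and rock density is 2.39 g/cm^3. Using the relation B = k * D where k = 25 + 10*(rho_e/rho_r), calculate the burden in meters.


First, compute k:
rho_e / rho_r = 0.89 / 2.39 = 0.3723849372
k = 25 + 10 * 0.3723849372 = 28.72384937
Then, compute burden:
B = k * D / 1000 = 28.72384937 * 175 / 1000
= 5026.67364 / 1000
= 5.0267 m

5.0267 m


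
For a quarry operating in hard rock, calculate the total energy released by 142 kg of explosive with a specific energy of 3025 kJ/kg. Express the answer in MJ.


429.55 MJ

Energy = mass * specific_energy / 1000
= 142 * 3025 / 1000
= 429550 / 1000
= 429.55 MJ


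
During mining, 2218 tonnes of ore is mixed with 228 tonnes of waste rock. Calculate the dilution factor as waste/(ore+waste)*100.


Total material = ore + waste
= 2218 + 228 = 2446 tonnes
Dilution = waste / total * 100
= 228 / 2446 * 100
= 0.09321340965 * 100
= 9.3213%

9.3213%


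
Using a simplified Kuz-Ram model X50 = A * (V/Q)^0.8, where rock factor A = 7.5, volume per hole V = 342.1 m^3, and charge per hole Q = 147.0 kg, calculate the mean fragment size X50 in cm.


14.7411 cm

Compute V/Q:
V/Q = 342.1 / 147.0 = 2.327210884
Raise to the power 0.8:
(V/Q)^0.8 = 2.327210884^0.8 = 1.965479831
Multiply by A:
X50 = 7.5 * 1.965479831
= 14.7411 cm


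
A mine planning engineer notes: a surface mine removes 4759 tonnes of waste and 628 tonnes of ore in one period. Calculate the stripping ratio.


Stripping ratio = waste tonnage / ore tonnage
= 4759 / 628
= 7.578

7.578


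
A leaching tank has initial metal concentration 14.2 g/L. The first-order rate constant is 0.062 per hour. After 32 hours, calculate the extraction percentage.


86.2482%

Compute the exponent:
-k * t = -0.062 * 32 = -1.984
Remaining concentration:
C = 14.2 * exp(-1.984)
= 14.2 * 0.1375180634
= 1.952756501 g/L
Extracted = 14.2 - 1.952756501 = 12.2472435 g/L
Extraction % = 12.2472435 / 14.2 * 100
= 86.2482%


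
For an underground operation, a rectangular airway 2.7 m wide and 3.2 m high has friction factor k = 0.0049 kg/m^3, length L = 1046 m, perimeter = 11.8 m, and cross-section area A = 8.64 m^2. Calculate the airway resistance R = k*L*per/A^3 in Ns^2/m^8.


Compute the numerator:
k * L * per = 0.0049 * 1046 * 11.8
= 60.47972
Compute the denominator:
A^3 = 8.64^3 = 644.972544
Resistance:
R = 60.47972 / 644.972544
= 0.0938 Ns^2/m^8

0.0938 Ns^2/m^8


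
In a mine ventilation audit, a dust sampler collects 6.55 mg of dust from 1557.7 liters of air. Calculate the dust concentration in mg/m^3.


Convert liters to m^3: 1 m^3 = 1000 L
Concentration = mass / volume * 1000
= 6.55 / 1557.7 * 1000
= 0.004204917507 * 1000
= 4.2049 mg/m^3

4.2049 mg/m^3


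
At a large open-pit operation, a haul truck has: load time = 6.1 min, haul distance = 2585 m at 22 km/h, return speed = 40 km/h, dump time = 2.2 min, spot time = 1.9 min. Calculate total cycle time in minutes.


21.1275 min

Convert haul speed to m/min: 22 * 1000/60 = 366.6666667 m/min
Haul time = 2585 / 366.6666667 = 7.05 min
Convert return speed to m/min: 40 * 1000/60 = 666.6666667 m/min
Return time = 2585 / 666.6666667 = 3.8775 min
Total cycle time:
= 6.1 + 7.05 + 2.2 + 3.8775 + 1.9
= 21.1275 min


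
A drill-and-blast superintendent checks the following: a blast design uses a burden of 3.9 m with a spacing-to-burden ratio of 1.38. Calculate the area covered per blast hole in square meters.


20.9898 m^2

First, find the spacing:
Spacing = burden * ratio = 3.9 * 1.38
= 5.382 m
Then, calculate the area:
Area = burden * spacing = 3.9 * 5.382
= 20.9898 m^2


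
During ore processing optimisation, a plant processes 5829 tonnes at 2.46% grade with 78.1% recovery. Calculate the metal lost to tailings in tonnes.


31.4032 tonnes

Total metal in feed:
= 5829 * 2.46 / 100 = 143.3934 tonnes
Metal recovered:
= 143.3934 * 78.1 / 100 = 111.9902454 tonnes
Metal lost to tailings:
= 143.3934 - 111.9902454
= 31.4032 tonnes


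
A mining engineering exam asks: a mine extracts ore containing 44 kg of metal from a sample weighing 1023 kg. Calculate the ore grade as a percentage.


Ore grade = (metal mass / ore mass) * 100
= (44 / 1023) * 100
= 0.04301075269 * 100
= 4.3011%

4.3011%


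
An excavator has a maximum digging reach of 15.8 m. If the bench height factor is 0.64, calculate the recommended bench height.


Bench height = reach * factor
= 15.8 * 0.64
= 10.112 m

10.112 m
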